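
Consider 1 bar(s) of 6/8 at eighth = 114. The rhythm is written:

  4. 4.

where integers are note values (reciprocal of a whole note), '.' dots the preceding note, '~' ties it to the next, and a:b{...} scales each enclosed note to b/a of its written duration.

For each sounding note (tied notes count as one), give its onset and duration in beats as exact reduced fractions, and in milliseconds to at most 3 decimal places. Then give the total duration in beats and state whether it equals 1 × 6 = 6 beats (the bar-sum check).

1) 0.0ms=0b +1578.947ms=3b
2) 1578.947ms=3b +1578.947ms=3b
Σ=6b of 6 (114bpm 6/8) — PASS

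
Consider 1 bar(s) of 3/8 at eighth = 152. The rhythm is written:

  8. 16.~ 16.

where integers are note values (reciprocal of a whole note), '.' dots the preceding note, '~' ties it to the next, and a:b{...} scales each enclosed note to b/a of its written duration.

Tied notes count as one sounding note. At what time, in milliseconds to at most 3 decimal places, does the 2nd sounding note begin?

1. 0.0ms @ 0 + 592.105ms (3/2)
2. 592.105ms @ 3/2 + 592.105ms (3/2)

note 2 onset = 3/2b = 592.105ms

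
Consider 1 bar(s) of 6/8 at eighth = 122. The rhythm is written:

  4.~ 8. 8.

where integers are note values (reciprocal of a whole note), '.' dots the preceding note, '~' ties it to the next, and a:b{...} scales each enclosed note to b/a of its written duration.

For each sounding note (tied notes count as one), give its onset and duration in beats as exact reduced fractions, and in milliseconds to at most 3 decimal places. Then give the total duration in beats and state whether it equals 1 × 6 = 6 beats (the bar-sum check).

1) 0.0ms=0b +2213.115ms=9/2b
2) 2213.115ms=9/2b +737.705ms=3/2b
Σ=6b of 6 (122bpm 6/8) — PASS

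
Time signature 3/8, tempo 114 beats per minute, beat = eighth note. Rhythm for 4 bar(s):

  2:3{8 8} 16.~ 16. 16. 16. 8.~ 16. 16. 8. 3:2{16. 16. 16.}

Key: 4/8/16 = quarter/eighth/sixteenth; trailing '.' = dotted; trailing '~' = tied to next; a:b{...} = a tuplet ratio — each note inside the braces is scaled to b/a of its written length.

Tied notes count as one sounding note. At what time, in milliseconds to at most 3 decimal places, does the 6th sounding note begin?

note 6 onset = 6b = 3157.895ms

1. 0.0ms @ 0 + 789.474ms (3/2)
2. 789.474ms @ 3/2 + 789.474ms (3/2)
3. 1578.947ms @ 3 + 789.474ms (3/2)
4. 2368.421ms @ 9/2 + 394.737ms (3/4)
5. 2763.158ms @ 21/4 + 394.737ms (3/4)
6. 3157.895ms @ 6 + 1184.211ms (9/4)
7. 4342.105ms @ 33/4 + 394.737ms (3/4)
8. 4736.842ms @ 9 + 789.474ms (3/2)
9. 5526.316ms @ 21/2 + 263.158ms (1/2)
10. 5789.474ms @ 11 + 263.158ms (1/2)
11. 6052.632ms @ 23/2 + 263.158ms (1/2)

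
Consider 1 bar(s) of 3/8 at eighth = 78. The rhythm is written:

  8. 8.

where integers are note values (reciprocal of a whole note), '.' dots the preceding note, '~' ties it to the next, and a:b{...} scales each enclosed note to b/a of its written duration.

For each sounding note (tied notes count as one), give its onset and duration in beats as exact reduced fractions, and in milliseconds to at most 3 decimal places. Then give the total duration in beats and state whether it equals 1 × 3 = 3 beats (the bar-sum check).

1) 0.0ms=0b +1153.846ms=3/2b
2) 1153.846ms=3/2b +1153.846ms=3/2b
Σ=3b of 3 (78bpm 3/8) — PASS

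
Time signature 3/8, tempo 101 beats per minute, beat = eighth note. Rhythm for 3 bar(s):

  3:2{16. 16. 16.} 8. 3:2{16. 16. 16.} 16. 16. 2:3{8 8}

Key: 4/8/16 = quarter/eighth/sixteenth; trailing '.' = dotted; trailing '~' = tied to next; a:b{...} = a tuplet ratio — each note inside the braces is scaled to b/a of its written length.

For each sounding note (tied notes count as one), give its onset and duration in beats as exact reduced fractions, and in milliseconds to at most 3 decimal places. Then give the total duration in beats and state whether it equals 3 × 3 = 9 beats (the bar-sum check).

1) 0.0ms=0b +297.03ms=1/2b
2) 297.03ms=1/2b +297.03ms=1/2b
3) 594.059ms=1b +297.03ms=1/2b
4) 891.089ms=3/2b +891.089ms=3/2b
5) 1782.178ms=3b +297.03ms=1/2b
6) 2079.208ms=7/2b +297.03ms=1/2b
7) 2376.238ms=4b +297.03ms=1/2b
8) 2673.267ms=9/2b +445.545ms=3/4b
9) 3118.812ms=21/4b +445.545ms=3/4b
10) 3564.356ms=6b +891.089ms=3/2b
11) 4455.446ms=15/2b +891.089ms=3/2b
Σ=9b of 9 (101bpm 3/8) — PASS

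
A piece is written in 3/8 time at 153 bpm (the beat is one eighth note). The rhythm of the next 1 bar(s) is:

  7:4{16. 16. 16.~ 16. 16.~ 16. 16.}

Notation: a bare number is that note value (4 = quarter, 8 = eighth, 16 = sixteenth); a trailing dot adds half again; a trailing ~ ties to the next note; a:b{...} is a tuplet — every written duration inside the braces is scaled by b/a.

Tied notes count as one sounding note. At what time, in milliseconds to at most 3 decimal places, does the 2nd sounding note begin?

note 2 onset = 3/7b = 168.067ms

1. 0.0ms @ 0 + 168.067ms (3/7)
2. 168.067ms @ 3/7 + 168.067ms (3/7)
3. 336.134ms @ 6/7 + 336.134ms (6/7)
4. 672.269ms @ 12/7 + 336.134ms (6/7)
5. 1008.403ms @ 18/7 + 168.067ms (3/7)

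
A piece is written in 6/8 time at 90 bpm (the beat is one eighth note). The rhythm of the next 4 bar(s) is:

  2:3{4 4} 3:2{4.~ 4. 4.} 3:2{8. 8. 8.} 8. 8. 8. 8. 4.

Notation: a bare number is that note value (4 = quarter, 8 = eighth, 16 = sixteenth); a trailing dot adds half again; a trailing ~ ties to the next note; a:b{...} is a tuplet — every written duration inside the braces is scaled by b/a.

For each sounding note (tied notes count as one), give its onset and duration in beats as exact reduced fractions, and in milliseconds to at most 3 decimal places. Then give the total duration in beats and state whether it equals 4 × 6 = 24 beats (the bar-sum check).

1) 0.0ms=0b +2000.0ms=3b
2) 2000.0ms=3b +2000.0ms=3b
3) 4000.0ms=6b +2666.667ms=4b
4) 6666.667ms=10b +1333.333ms=2b
5) 8000.0ms=12b +666.667ms=1b
6) 8666.667ms=13b +666.667ms=1b
7) 9333.333ms=14b +666.667ms=1b
8) 10000.0ms=15b +1000.0ms=3/2b
9) 11000.0ms=33/2b +1000.0ms=3/2b
10) 12000.0ms=18b +1000.0ms=3/2b
11) 13000.0ms=39/2b +1000.0ms=3/2b
12) 14000.0ms=21b +2000.0ms=3b
Σ=24b of 24 (90bpm 6/8) — PASS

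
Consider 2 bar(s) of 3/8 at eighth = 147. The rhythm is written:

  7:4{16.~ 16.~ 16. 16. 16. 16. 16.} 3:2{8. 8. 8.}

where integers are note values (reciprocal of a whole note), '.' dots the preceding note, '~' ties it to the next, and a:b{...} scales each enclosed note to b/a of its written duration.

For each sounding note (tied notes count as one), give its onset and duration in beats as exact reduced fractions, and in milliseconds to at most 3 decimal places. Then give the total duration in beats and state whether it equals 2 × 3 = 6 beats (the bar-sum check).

1) 0.0ms=0b +524.781ms=9/7b
2) 524.781ms=9/7b +174.927ms=3/7b
3) 699.708ms=12/7b +174.927ms=3/7b
4) 874.636ms=15/7b +174.927ms=3/7b
5) 1049.563ms=18/7b +174.927ms=3/7b
6) 1224.49ms=3b +408.163ms=1b
7) 1632.653ms=4b +408.163ms=1b
8) 2040.816ms=5b +408.163ms=1b
Σ=6b of 6 (147bpm 3/8) — PASS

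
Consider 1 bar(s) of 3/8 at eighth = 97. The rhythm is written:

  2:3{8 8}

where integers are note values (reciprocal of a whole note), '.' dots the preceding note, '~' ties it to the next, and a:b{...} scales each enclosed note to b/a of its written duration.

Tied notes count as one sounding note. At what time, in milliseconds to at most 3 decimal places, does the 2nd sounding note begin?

1. 0.0ms @ 0 + 927.835ms (3/2)
2. 927.835ms @ 3/2 + 927.835ms (3/2)

note 2 onset = 3/2b = 927.835ms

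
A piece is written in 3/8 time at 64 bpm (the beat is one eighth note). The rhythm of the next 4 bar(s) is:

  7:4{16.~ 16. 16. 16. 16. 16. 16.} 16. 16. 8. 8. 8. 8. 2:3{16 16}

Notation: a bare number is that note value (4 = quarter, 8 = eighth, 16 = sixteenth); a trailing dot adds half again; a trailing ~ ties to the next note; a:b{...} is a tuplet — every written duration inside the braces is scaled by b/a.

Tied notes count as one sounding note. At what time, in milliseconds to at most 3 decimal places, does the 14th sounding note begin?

note 14 onset = 45/4b = 10546.875ms

1. 0.0ms @ 0 + 803.571ms (6/7)
2. 803.571ms @ 6/7 + 401.786ms (3/7)
3. 1205.357ms @ 9/7 + 401.786ms (3/7)
4. 1607.143ms @ 12/7 + 401.786ms (3/7)
5. 2008.929ms @ 15/7 + 401.786ms (3/7)
6. 2410.714ms @ 18/7 + 401.786ms (3/7)
7. 2812.5ms @ 3 + 703.125ms (3/4)
8. 3515.625ms @ 15/4 + 703.125ms (3/4)
9. 4218.75ms @ 9/2 + 1406.25ms (3/2)
10. 5625.0ms @ 6 + 1406.25ms (3/2)
11. 7031.25ms @ 15/2 + 1406.25ms (3/2)
12. 8437.5ms @ 9 + 1406.25ms (3/2)
13. 9843.75ms @ 21/2 + 703.125ms (3/4)
14. 10546.875ms @ 45/4 + 703.125ms (3/4)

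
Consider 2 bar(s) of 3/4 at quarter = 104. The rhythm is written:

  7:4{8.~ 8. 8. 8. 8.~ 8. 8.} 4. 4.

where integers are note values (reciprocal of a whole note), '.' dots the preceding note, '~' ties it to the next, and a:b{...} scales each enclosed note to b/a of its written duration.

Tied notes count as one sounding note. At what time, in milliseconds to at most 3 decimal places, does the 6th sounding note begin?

1. 0.0ms @ 0 + 494.505ms (6/7)
2. 494.505ms @ 6/7 + 247.253ms (3/7)
3. 741.758ms @ 9/7 + 247.253ms (3/7)
4. 989.011ms @ 12/7 + 494.505ms (6/7)
5. 1483.516ms @ 18/7 + 247.253ms (3/7)
6. 1730.769ms @ 3 + 865.385ms (3/2)
7. 2596.154ms @ 9/2 + 865.385ms (3/2)

note 6 onset = 3b = 1730.769ms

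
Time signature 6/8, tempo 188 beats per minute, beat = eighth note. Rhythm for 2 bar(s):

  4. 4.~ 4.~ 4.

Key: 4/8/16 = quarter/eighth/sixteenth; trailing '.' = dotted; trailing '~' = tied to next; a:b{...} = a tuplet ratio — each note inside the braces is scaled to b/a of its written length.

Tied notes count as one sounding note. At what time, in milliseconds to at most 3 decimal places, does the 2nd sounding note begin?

1. 0.0ms @ 0 + 957.447ms (3)
2. 957.447ms @ 3 + 2872.34ms (9)

note 2 onset = 3b = 957.447ms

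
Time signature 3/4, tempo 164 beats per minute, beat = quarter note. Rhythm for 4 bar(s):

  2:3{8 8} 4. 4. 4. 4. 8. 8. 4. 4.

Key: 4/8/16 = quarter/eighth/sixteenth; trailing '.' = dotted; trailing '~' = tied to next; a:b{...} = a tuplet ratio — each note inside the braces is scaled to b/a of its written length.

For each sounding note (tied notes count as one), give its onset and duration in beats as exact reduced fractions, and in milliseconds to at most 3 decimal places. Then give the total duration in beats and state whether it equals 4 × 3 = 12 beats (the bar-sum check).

1) 0.0ms=0b +274.39ms=3/4b
2) 274.39ms=3/4b +274.39ms=3/4b
3) 548.78ms=3/2b +548.78ms=3/2b
4) 1097.561ms=3b +548.78ms=3/2b
5) 1646.341ms=9/2b +548.78ms=3/2b
6) 2195.122ms=6b +548.78ms=3/2b
7) 2743.902ms=15/2b +274.39ms=3/4b
8) 3018.293ms=33/4b +274.39ms=3/4b
9) 3292.683ms=9b +548.78ms=3/2b
10) 3841.463ms=21/2b +548.78ms=3/2b
Σ=12b of 12 (164bpm 3/4) — PASS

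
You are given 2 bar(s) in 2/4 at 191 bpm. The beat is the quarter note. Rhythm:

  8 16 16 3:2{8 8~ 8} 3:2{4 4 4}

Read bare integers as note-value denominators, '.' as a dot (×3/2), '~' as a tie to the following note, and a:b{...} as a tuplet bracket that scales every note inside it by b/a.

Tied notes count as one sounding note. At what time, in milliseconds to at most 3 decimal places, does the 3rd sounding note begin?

note 3 onset = 3/4b = 235.602ms

1. 0.0ms @ 0 + 157.068ms (1/2)
2. 157.068ms @ 1/2 + 78.534ms (1/4)
3. 235.602ms @ 3/4 + 78.534ms (1/4)
4. 314.136ms @ 1 + 104.712ms (1/3)
5. 418.848ms @ 4/3 + 209.424ms (2/3)
6. 628.272ms @ 2 + 209.424ms (2/3)
7. 837.696ms @ 8/3 + 209.424ms (2/3)
8. 1047.12ms @ 10/3 + 209.424ms (2/3)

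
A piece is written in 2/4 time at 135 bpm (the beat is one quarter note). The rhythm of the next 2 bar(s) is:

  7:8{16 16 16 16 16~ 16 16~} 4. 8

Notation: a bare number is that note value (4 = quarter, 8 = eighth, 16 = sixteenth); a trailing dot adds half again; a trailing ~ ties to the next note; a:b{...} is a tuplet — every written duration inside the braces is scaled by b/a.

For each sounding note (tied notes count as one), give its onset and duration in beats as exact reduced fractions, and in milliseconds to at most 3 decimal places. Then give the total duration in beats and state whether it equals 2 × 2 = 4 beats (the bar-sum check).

1) 0.0ms=0b +126.984ms=2/7b
2) 126.984ms=2/7b +126.984ms=2/7b
3) 253.968ms=4/7b +126.984ms=2/7b
4) 380.952ms=6/7b +126.984ms=2/7b
5) 507.937ms=8/7b +253.968ms=4/7b
6) 761.905ms=12/7b +793.651ms=25/14b
7) 1555.556ms=7/2b +222.222ms=1/2b
Σ=4b of 4 (135bpm 2/4) — PASS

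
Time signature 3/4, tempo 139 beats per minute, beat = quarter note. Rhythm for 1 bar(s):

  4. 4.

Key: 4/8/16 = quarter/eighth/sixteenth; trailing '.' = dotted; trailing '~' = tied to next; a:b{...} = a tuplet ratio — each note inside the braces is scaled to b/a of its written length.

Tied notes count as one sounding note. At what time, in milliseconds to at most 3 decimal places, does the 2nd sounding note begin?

note 2 onset = 3/2b = 647.482ms

1. 0.0ms @ 0 + 647.482ms (3/2)
2. 647.482ms @ 3/2 + 647.482ms (3/2)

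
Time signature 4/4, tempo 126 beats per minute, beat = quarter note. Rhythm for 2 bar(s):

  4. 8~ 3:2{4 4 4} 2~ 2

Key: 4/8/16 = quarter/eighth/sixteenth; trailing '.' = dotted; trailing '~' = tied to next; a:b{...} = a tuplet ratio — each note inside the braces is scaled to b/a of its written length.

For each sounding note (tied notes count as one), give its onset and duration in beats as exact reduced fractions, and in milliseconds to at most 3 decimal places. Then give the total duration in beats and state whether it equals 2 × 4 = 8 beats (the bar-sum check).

1) 0.0ms=0b +714.286ms=3/2b
2) 714.286ms=3/2b +555.556ms=7/6b
3) 1269.841ms=8/3b +317.46ms=2/3b
4) 1587.302ms=10/3b +317.46ms=2/3b
5) 1904.762ms=4b +1904.762ms=4b
Σ=8b of 8 (126bpm 4/4) — PASS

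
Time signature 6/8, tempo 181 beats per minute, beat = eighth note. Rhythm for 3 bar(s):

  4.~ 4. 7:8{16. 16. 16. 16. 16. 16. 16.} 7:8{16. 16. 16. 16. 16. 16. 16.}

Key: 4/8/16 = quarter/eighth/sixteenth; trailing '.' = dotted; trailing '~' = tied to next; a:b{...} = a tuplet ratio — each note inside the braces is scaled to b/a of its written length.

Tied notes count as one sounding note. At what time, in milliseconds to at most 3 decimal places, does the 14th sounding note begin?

note 14 onset = 114/7b = 5398.579ms

1. 0.0ms @ 0 + 1988.95ms (6)
2. 1988.95ms @ 6 + 284.136ms (6/7)
3. 2273.086ms @ 48/7 + 284.136ms (6/7)
4. 2557.222ms @ 54/7 + 284.136ms (6/7)
5. 2841.358ms @ 60/7 + 284.136ms (6/7)
6. 3125.493ms @ 66/7 + 284.136ms (6/7)
7. 3409.629ms @ 72/7 + 284.136ms (6/7)
8. 3693.765ms @ 78/7 + 284.136ms (6/7)
9. 3977.901ms @ 12 + 284.136ms (6/7)
10. 4262.036ms @ 90/7 + 284.136ms (6/7)
11. 4546.172ms @ 96/7 + 284.136ms (6/7)
12. 4830.308ms @ 102/7 + 284.136ms (6/7)
13. 5114.444ms @ 108/7 + 284.136ms (6/7)
14. 5398.579ms @ 114/7 + 284.136ms (6/7)
15. 5682.715ms @ 120/7 + 284.136ms (6/7)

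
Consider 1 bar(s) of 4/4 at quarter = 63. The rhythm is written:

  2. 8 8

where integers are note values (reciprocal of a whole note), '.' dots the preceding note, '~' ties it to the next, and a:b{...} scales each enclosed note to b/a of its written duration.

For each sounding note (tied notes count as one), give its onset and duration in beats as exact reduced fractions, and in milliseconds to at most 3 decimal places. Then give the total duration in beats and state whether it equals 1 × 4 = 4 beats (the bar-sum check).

1) 0.0ms=0b +2857.143ms=3b
2) 2857.143ms=3b +476.19ms=1/2b
3) 3333.333ms=7/2b +476.19ms=1/2b
Σ=4b of 4 (63bpm 4/4) — PASS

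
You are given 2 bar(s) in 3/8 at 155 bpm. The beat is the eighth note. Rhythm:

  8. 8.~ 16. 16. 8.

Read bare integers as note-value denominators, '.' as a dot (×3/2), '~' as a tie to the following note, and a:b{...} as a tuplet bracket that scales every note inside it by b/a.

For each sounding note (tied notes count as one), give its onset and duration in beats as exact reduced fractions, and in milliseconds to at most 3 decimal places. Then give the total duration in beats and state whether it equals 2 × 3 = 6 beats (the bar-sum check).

1) 0.0ms=0b +580.645ms=3/2b
2) 580.645ms=3/2b +870.968ms=9/4b
3) 1451.613ms=15/4b +290.323ms=3/4b
4) 1741.935ms=9/2b +580.645ms=3/2b
Σ=6b of 6 (155bpm 3/8) — PASS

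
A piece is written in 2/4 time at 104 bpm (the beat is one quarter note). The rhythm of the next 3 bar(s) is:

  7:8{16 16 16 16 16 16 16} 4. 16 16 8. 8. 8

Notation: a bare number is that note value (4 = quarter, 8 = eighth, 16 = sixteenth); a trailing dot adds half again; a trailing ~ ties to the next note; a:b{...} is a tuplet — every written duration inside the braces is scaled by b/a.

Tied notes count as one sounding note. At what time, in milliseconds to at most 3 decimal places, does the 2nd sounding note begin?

1. 0.0ms @ 0 + 164.835ms (2/7)
2. 164.835ms @ 2/7 + 164.835ms (2/7)
3. 329.67ms @ 4/7 + 164.835ms (2/7)
4. 494.505ms @ 6/7 + 164.835ms (2/7)
5. 659.341ms @ 8/7 + 164.835ms (2/7)
6. 824.176ms @ 10/7 + 164.835ms (2/7)
7. 989.011ms @ 12/7 + 164.835ms (2/7)
8. 1153.846ms @ 2 + 865.385ms (3/2)
9. 2019.231ms @ 7/2 + 144.231ms (1/4)
10. 2163.462ms @ 15/4 + 144.231ms (1/4)
11. 2307.692ms @ 4 + 432.692ms (3/4)
12. 2740.385ms @ 19/4 + 432.692ms (3/4)
13. 3173.077ms @ 11/2 + 288.462ms (1/2)

note 2 onset = 2/7b = 164.835ms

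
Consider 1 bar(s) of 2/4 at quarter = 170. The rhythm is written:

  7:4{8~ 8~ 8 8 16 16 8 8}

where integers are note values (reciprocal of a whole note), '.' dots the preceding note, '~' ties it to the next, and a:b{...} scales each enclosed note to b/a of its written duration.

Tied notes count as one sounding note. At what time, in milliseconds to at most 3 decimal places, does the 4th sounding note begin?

1. 0.0ms @ 0 + 302.521ms (6/7)
2. 302.521ms @ 6/7 + 100.84ms (2/7)
3. 403.361ms @ 8/7 + 50.42ms (1/7)
4. 453.782ms @ 9/7 + 50.42ms (1/7)
5. 504.202ms @ 10/7 + 100.84ms (2/7)
6. 605.042ms @ 12/7 + 100.84ms (2/7)

note 4 onset = 9/7b = 453.782ms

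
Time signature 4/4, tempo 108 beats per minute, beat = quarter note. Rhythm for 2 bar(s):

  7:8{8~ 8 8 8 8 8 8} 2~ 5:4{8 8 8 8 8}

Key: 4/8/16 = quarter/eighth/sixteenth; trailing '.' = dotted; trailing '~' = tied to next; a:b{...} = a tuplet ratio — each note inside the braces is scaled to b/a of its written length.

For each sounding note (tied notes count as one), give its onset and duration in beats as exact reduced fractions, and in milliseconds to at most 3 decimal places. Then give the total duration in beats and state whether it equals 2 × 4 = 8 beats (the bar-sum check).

1) 0.0ms=0b +634.921ms=8/7b
2) 634.921ms=8/7b +317.46ms=4/7b
3) 952.381ms=12/7b +317.46ms=4/7b
4) 1269.841ms=16/7b +317.46ms=4/7b
5) 1587.302ms=20/7b +317.46ms=4/7b
6) 1904.762ms=24/7b +317.46ms=4/7b
7) 2222.222ms=4b +1333.333ms=12/5b
8) 3555.556ms=32/5b +222.222ms=2/5b
9) 3777.778ms=34/5b +222.222ms=2/5b
10) 4000.0ms=36/5b +222.222ms=2/5b
11) 4222.222ms=38/5b +222.222ms=2/5b
Σ=8b of 8 (108bpm 4/4) — PASS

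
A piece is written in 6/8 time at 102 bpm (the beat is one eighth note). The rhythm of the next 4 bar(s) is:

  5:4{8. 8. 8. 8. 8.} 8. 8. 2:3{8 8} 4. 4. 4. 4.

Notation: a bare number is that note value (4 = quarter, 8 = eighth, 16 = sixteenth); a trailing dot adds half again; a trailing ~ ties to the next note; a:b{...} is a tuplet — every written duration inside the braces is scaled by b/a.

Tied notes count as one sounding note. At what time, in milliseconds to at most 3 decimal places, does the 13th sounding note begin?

note 13 onset = 21b = 12352.941ms

1. 0.0ms @ 0 + 705.882ms (6/5)
2. 705.882ms @ 6/5 + 705.882ms (6/5)
3. 1411.765ms @ 12/5 + 705.882ms (6/5)
4. 2117.647ms @ 18/5 + 705.882ms (6/5)
5. 2823.529ms @ 24/5 + 705.882ms (6/5)
6. 3529.412ms @ 6 + 882.353ms (3/2)
7. 4411.765ms @ 15/2 + 882.353ms (3/2)
8. 5294.118ms @ 9 + 882.353ms (3/2)
9. 6176.471ms @ 21/2 + 882.353ms (3/2)
10. 7058.824ms @ 12 + 1764.706ms (3)
11. 8823.529ms @ 15 + 1764.706ms (3)
12. 10588.235ms @ 18 + 1764.706ms (3)
13. 12352.941ms @ 21 + 1764.706ms (3)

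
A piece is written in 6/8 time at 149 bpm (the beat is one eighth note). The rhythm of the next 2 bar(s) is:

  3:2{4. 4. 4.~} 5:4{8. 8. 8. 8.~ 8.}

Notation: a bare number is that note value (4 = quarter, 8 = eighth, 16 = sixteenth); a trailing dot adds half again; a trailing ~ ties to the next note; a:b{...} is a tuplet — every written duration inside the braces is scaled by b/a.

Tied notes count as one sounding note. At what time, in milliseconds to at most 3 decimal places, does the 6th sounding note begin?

note 6 onset = 48/5b = 3865.772ms

1. 0.0ms @ 0 + 805.369ms (2)
2. 805.369ms @ 2 + 805.369ms (2)
3. 1610.738ms @ 4 + 1288.591ms (16/5)
4. 2899.329ms @ 36/5 + 483.221ms (6/5)
5. 3382.55ms @ 42/5 + 483.221ms (6/5)
6. 3865.772ms @ 48/5 + 966.443ms (12/5)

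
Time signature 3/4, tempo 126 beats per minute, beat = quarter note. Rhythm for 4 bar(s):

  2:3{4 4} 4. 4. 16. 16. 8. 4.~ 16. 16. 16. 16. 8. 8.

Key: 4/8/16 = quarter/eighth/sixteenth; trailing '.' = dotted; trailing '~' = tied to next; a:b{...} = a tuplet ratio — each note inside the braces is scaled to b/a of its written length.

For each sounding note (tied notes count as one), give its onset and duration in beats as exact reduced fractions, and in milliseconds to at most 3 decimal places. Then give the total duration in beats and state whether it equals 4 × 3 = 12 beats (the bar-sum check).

1) 0.0ms=0b +714.286ms=3/2b
2) 714.286ms=3/2b +714.286ms=3/2b
3) 1428.571ms=3b +714.286ms=3/2b
4) 2142.857ms=9/2b +714.286ms=3/2b
5) 2857.143ms=6b +178.571ms=3/8b
6) 3035.714ms=51/8b +178.571ms=3/8b
7) 3214.286ms=27/4b +357.143ms=3/4b
8) 3571.429ms=15/2b +892.857ms=15/8b
9) 4464.286ms=75/8b +178.571ms=3/8b
10) 4642.857ms=39/4b +178.571ms=3/8b
11) 4821.429ms=81/8b +178.571ms=3/8b
12) 5000.0ms=21/2b +357.143ms=3/4b
13) 5357.143ms=45/4b +357.143ms=3/4b
Σ=12b of 12 (126bpm 3/4) — PASS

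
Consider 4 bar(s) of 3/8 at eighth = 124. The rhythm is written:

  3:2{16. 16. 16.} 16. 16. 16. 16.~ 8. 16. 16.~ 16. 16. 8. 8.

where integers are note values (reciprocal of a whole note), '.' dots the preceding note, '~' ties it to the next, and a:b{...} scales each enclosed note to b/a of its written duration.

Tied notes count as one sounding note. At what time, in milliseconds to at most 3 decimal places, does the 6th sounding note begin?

1. 0.0ms @ 0 + 241.935ms (1/2)
2. 241.935ms @ 1/2 + 241.935ms (1/2)
3. 483.871ms @ 1 + 241.935ms (1/2)
4. 725.806ms @ 3/2 + 362.903ms (3/4)
5. 1088.71ms @ 9/4 + 362.903ms (3/4)
6. 1451.613ms @ 3 + 362.903ms (3/4)
7. 1814.516ms @ 15/4 + 1088.71ms (9/4)
8. 2903.226ms @ 6 + 362.903ms (3/4)
9. 3266.129ms @ 27/4 + 725.806ms (3/2)
10. 3991.935ms @ 33/4 + 362.903ms (3/4)
11. 4354.839ms @ 9 + 725.806ms (3/2)
12. 5080.645ms @ 21/2 + 725.806ms (3/2)

note 6 onset = 3b = 1451.613ms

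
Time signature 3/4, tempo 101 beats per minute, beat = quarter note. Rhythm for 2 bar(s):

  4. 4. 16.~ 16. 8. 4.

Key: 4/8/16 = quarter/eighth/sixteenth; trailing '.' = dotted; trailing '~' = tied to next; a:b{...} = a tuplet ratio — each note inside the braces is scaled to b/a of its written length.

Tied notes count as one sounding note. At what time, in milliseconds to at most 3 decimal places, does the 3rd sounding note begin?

1. 0.0ms @ 0 + 891.089ms (3/2)
2. 891.089ms @ 3/2 + 891.089ms (3/2)
3. 1782.178ms @ 3 + 445.545ms (3/4)
4. 2227.723ms @ 15/4 + 445.545ms (3/4)
5. 2673.267ms @ 9/2 + 891.089ms (3/2)

note 3 onset = 3b = 1782.178ms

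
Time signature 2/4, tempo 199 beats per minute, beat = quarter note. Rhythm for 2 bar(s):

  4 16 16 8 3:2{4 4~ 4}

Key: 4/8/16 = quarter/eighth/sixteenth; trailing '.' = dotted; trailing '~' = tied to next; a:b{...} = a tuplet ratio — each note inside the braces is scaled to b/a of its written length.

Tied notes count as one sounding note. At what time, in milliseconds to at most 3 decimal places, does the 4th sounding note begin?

1. 0.0ms @ 0 + 301.508ms (1)
2. 301.508ms @ 1 + 75.377ms (1/4)
3. 376.884ms @ 5/4 + 75.377ms (1/4)
4. 452.261ms @ 3/2 + 150.754ms (1/2)
5. 603.015ms @ 2 + 201.005ms (2/3)
6. 804.02ms @ 8/3 + 402.01ms (4/3)

note 4 onset = 3/2b = 452.261ms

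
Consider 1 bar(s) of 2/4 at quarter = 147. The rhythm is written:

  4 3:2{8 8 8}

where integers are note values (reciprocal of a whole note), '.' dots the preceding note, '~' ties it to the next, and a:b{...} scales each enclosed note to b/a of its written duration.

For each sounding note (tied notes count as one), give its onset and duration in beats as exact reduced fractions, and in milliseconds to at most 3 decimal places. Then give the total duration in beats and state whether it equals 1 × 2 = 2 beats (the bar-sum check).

1) 0.0ms=0b +408.163ms=1b
2) 408.163ms=1b +136.054ms=1/3b
3) 544.218ms=4/3b +136.054ms=1/3b
4) 680.272ms=5/3b +136.054ms=1/3b
Σ=2b of 2 (147bpm 2/4) — PASS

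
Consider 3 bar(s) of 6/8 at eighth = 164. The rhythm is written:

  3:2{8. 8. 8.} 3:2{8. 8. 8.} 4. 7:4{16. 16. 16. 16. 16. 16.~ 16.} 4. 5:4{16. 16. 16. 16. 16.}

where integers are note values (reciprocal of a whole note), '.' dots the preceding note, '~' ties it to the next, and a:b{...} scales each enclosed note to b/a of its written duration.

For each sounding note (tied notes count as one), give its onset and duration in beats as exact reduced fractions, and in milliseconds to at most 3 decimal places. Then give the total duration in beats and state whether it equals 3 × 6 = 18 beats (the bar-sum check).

1) 0.0ms=0b +365.854ms=1b
2) 365.854ms=1b +365.854ms=1b
3) 731.707ms=2b +365.854ms=1b
4) 1097.561ms=3b +365.854ms=1b
5) 1463.415ms=4b +365.854ms=1b
6) 1829.268ms=5b +365.854ms=1b
7) 2195.122ms=6b +1097.561ms=3b
8) 3292.683ms=9b +156.794ms=3/7b
9) 3449.477ms=66/7b +156.794ms=3/7b
10) 3606.272ms=69/7b +156.794ms=3/7b
11) 3763.066ms=72/7b +156.794ms=3/7b
12) 3919.861ms=75/7b +156.794ms=3/7b
13) 4076.655ms=78/7b +313.589ms=6/7b
14) 4390.244ms=12b +1097.561ms=3b
15) 5487.805ms=15b +219.512ms=3/5b
16) 5707.317ms=78/5b +219.512ms=3/5b
17) 5926.829ms=81/5b +219.512ms=3/5b
18) 6146.341ms=84/5b +219.512ms=3/5b
19) 6365.854ms=87/5b +219.512ms=3/5b
Σ=18b of 18 (164bpm 6/8) — PASS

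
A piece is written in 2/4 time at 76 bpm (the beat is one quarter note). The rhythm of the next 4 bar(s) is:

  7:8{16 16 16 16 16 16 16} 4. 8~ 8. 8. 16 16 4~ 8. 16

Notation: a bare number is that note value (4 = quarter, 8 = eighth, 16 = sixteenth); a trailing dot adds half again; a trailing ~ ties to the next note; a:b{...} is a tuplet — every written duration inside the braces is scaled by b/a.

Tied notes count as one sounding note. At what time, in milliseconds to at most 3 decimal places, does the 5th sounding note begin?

1. 0.0ms @ 0 + 225.564ms (2/7)
2. 225.564ms @ 2/7 + 225.564ms (2/7)
3. 451.128ms @ 4/7 + 225.564ms (2/7)
4. 676.692ms @ 6/7 + 225.564ms (2/7)
5. 902.256ms @ 8/7 + 225.564ms (2/7)
6. 1127.82ms @ 10/7 + 225.564ms (2/7)
7. 1353.383ms @ 12/7 + 225.564ms (2/7)
8. 1578.947ms @ 2 + 1184.211ms (3/2)
9. 2763.158ms @ 7/2 + 986.842ms (5/4)
10. 3750.0ms @ 19/4 + 592.105ms (3/4)
11. 4342.105ms @ 11/2 + 197.368ms (1/4)
12. 4539.474ms @ 23/4 + 197.368ms (1/4)
13. 4736.842ms @ 6 + 1381.579ms (7/4)
14. 6118.421ms @ 31/4 + 197.368ms (1/4)

note 5 onset = 8/7b = 902.256ms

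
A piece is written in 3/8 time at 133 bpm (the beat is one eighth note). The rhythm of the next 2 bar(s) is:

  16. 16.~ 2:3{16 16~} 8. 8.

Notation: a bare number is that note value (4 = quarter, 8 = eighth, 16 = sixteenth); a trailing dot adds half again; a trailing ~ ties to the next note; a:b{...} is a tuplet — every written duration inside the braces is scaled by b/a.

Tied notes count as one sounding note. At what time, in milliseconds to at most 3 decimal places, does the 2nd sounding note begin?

1. 0.0ms @ 0 + 338.346ms (3/4)
2. 338.346ms @ 3/4 + 676.692ms (3/2)
3. 1015.038ms @ 9/4 + 1015.038ms (9/4)
4. 2030.075ms @ 9/2 + 676.692ms (3/2)

note 2 onset = 3/4b = 338.346ms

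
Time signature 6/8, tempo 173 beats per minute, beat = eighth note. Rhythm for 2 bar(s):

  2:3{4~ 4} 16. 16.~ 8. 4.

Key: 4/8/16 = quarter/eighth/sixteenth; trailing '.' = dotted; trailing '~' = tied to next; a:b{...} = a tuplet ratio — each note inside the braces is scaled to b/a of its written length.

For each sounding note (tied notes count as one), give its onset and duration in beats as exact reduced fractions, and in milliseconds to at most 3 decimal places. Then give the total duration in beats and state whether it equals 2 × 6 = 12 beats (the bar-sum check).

1) 0.0ms=0b +2080.925ms=6b
2) 2080.925ms=6b +260.116ms=3/4b
3) 2341.04ms=27/4b +780.347ms=9/4b
4) 3121.387ms=9b +1040.462ms=3b
Σ=12b of 12 (173bpm 6/8) — PASS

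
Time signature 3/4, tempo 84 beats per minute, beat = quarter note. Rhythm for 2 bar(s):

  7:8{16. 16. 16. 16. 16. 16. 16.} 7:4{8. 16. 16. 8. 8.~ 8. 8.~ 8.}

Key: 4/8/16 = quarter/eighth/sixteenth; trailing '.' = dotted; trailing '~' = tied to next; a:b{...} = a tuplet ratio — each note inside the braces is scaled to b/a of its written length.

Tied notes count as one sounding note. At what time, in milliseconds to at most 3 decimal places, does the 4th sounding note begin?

1. 0.0ms @ 0 + 306.122ms (3/7)
2. 306.122ms @ 3/7 + 306.122ms (3/7)
3. 612.245ms @ 6/7 + 306.122ms (3/7)
4. 918.367ms @ 9/7 + 306.122ms (3/7)
5. 1224.49ms @ 12/7 + 306.122ms (3/7)
6. 1530.612ms @ 15/7 + 306.122ms (3/7)
7. 1836.735ms @ 18/7 + 306.122ms (3/7)
8. 2142.857ms @ 3 + 306.122ms (3/7)
9. 2448.98ms @ 24/7 + 153.061ms (3/14)
10. 2602.041ms @ 51/14 + 153.061ms (3/14)
11. 2755.102ms @ 27/7 + 306.122ms (3/7)
12. 3061.224ms @ 30/7 + 612.245ms (6/7)
13. 3673.469ms @ 36/7 + 612.245ms (6/7)

note 4 onset = 9/7b = 918.367ms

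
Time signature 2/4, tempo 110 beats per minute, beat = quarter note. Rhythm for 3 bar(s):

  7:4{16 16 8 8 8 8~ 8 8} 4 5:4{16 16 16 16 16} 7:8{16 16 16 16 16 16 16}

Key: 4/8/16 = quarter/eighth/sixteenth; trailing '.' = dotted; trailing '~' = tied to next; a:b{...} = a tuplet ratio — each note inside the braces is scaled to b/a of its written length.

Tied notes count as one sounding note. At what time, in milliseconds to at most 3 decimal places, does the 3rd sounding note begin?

1. 0.0ms @ 0 + 77.922ms (1/7)
2. 77.922ms @ 1/7 + 77.922ms (1/7)
3. 155.844ms @ 2/7 + 155.844ms (2/7)
4. 311.688ms @ 4/7 + 155.844ms (2/7)
5. 467.532ms @ 6/7 + 155.844ms (2/7)
6. 623.377ms @ 8/7 + 311.688ms (4/7)
7. 935.065ms @ 12/7 + 155.844ms (2/7)
8. 1090.909ms @ 2 + 545.455ms (1)
9. 1636.364ms @ 3 + 109.091ms (1/5)
10. 1745.455ms @ 16/5 + 109.091ms (1/5)
11. 1854.545ms @ 17/5 + 109.091ms (1/5)
12. 1963.636ms @ 18/5 + 109.091ms (1/5)
13. 2072.727ms @ 19/5 + 109.091ms (1/5)
14. 2181.818ms @ 4 + 155.844ms (2/7)
15. 2337.662ms @ 30/7 + 155.844ms (2/7)
16. 2493.506ms @ 32/7 + 155.844ms (2/7)
17. 2649.351ms @ 34/7 + 155.844ms (2/7)
18. 2805.195ms @ 36/7 + 155.844ms (2/7)
19. 2961.039ms @ 38/7 + 155.844ms (2/7)
20. 3116.883ms @ 40/7 + 155.844ms (2/7)

note 3 onset = 2/7b = 155.844ms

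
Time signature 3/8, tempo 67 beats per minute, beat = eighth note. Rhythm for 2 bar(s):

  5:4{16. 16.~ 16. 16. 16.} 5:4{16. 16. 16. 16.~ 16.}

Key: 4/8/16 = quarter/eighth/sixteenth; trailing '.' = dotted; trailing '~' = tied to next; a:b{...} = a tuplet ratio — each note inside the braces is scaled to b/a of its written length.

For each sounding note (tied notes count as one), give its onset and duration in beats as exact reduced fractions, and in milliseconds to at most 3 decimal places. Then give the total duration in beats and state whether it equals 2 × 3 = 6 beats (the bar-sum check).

1) 0.0ms=0b +537.313ms=3/5b
2) 537.313ms=3/5b +1074.627ms=6/5b
3) 1611.94ms=9/5b +537.313ms=3/5b
4) 2149.254ms=12/5b +537.313ms=3/5b
5) 2686.567ms=3b +537.313ms=3/5b
6) 3223.881ms=18/5b +537.313ms=3/5b
7) 3761.194ms=21/5b +537.313ms=3/5b
8) 4298.507ms=24/5b +1074.627ms=6/5b
Σ=6b of 6 (67bpm 3/8) — PASS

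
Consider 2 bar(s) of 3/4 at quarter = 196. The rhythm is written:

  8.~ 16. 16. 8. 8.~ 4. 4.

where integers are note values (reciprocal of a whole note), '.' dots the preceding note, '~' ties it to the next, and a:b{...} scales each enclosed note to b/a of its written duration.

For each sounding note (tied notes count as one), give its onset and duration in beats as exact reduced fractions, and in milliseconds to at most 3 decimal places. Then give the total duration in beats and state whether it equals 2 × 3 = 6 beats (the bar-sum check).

1) 0.0ms=0b +344.388ms=9/8b
2) 344.388ms=9/8b +114.796ms=3/8b
3) 459.184ms=3/2b +229.592ms=3/4b
4) 688.776ms=9/4b +688.776ms=9/4b
5) 1377.551ms=9/2b +459.184ms=3/2b
Σ=6b of 6 (196bpm 3/4) — PASS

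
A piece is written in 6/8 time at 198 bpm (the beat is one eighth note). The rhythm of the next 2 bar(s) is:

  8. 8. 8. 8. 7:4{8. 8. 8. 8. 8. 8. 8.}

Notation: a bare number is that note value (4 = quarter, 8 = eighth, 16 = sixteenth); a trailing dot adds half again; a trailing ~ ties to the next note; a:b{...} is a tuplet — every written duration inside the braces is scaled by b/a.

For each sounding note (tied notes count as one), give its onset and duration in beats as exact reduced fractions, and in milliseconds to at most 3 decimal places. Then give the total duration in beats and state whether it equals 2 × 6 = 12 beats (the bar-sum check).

1) 0.0ms=0b +454.545ms=3/2b
2) 454.545ms=3/2b +454.545ms=3/2b
3) 909.091ms=3b +454.545ms=3/2b
4) 1363.636ms=9/2b +454.545ms=3/2b
5) 1818.182ms=6b +259.74ms=6/7b
6) 2077.922ms=48/7b +259.74ms=6/7b
7) 2337.662ms=54/7b +259.74ms=6/7b
8) 2597.403ms=60/7b +259.74ms=6/7b
9) 2857.143ms=66/7b +259.74ms=6/7b
10) 3116.883ms=72/7b +259.74ms=6/7b
11) 3376.623ms=78/7b +259.74ms=6/7b
Σ=12b of 12 (198bpm 6/8) — PASS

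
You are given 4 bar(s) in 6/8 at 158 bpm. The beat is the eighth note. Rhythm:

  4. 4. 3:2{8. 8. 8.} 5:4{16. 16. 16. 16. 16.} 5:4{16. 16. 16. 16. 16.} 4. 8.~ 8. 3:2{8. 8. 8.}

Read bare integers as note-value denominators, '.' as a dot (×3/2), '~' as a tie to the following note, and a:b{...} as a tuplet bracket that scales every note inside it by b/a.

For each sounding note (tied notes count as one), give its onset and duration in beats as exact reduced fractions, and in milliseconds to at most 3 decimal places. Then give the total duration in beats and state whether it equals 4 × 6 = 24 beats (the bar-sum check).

1) 0.0ms=0b +1139.241ms=3b
2) 1139.241ms=3b +1139.241ms=3b
3) 2278.481ms=6b +379.747ms=1b
4) 2658.228ms=7b +379.747ms=1b
5) 3037.975ms=8b +379.747ms=1b
6) 3417.722ms=9b +227.848ms=3/5b
7) 3645.57ms=48/5b +227.848ms=3/5b
8) 3873.418ms=51/5b +227.848ms=3/5b
9) 4101.266ms=54/5b +227.848ms=3/5b
10) 4329.114ms=57/5b +227.848ms=3/5b
11) 4556.962ms=12b +227.848ms=3/5b
12) 4784.81ms=63/5b +227.848ms=3/5b
13) 5012.658ms=66/5b +227.848ms=3/5b
14) 5240.506ms=69/5b +227.848ms=3/5b
15) 5468.354ms=72/5b +227.848ms=3/5b
16) 5696.203ms=15b +1139.241ms=3b
17) 6835.443ms=18b +1139.241ms=3b
18) 7974.684ms=21b +379.747ms=1b
19) 8354.43ms=22b +379.747ms=1b
20) 8734.177ms=23b +379.747ms=1b
Σ=24b of 24 (158bpm 6/8) — PASS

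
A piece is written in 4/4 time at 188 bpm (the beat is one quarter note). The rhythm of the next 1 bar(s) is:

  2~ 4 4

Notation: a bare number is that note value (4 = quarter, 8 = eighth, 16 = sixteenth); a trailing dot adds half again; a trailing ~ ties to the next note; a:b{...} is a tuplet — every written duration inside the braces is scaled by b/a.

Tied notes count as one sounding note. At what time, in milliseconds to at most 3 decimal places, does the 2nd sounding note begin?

1. 0.0ms @ 0 + 957.447ms (3)
2. 957.447ms @ 3 + 319.149ms (1)

note 2 onset = 3b = 957.447ms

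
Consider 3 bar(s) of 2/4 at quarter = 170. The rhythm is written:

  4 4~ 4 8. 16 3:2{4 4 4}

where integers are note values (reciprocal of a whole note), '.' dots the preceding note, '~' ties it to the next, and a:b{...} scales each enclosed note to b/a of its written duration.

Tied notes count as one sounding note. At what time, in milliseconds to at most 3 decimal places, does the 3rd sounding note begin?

note 3 onset = 3b = 1058.824ms

1. 0.0ms @ 0 + 352.941ms (1)
2. 352.941ms @ 1 + 705.882ms (2)
3. 1058.824ms @ 3 + 264.706ms (3/4)
4. 1323.529ms @ 15/4 + 88.235ms (1/4)
5. 1411.765ms @ 4 + 235.294ms (2/3)
6. 1647.059ms @ 14/3 + 235.294ms (2/3)
7. 1882.353ms @ 16/3 + 235.294ms (2/3)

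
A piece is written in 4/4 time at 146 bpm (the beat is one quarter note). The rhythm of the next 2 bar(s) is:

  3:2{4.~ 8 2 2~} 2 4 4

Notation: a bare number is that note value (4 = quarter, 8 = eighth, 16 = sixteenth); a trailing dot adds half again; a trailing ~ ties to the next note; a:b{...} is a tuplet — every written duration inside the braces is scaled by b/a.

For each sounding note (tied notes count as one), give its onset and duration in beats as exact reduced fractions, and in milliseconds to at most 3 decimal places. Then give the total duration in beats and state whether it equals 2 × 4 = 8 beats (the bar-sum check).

1) 0.0ms=0b +547.945ms=4/3b
2) 547.945ms=4/3b +547.945ms=4/3b
3) 1095.89ms=8/3b +1369.863ms=10/3b
4) 2465.753ms=6b +410.959ms=1b
5) 2876.712ms=7b +410.959ms=1b
Σ=8b of 8 (146bpm 4/4) — PASS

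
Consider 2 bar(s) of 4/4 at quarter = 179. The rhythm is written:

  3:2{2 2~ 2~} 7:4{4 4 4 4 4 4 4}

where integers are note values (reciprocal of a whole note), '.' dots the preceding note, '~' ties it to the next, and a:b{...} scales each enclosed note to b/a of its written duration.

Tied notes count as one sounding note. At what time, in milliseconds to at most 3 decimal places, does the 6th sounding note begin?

1. 0.0ms @ 0 + 446.927ms (4/3)
2. 446.927ms @ 4/3 + 1085.395ms (68/21)
3. 1532.322ms @ 32/7 + 191.54ms (4/7)
4. 1723.863ms @ 36/7 + 191.54ms (4/7)
5. 1915.403ms @ 40/7 + 191.54ms (4/7)
6. 2106.943ms @ 44/7 + 191.54ms (4/7)
7. 2298.484ms @ 48/7 + 191.54ms (4/7)
8. 2490.024ms @ 52/7 + 191.54ms (4/7)

note 6 onset = 44/7b = 2106.943ms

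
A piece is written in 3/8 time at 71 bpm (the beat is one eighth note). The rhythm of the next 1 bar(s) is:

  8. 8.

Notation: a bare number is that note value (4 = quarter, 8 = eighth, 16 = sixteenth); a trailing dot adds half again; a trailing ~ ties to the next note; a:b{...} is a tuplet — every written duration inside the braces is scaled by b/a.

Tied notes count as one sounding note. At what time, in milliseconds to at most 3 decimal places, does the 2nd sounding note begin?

1. 0.0ms @ 0 + 1267.606ms (3/2)
2. 1267.606ms @ 3/2 + 1267.606ms (3/2)

note 2 onset = 3/2b = 1267.606ms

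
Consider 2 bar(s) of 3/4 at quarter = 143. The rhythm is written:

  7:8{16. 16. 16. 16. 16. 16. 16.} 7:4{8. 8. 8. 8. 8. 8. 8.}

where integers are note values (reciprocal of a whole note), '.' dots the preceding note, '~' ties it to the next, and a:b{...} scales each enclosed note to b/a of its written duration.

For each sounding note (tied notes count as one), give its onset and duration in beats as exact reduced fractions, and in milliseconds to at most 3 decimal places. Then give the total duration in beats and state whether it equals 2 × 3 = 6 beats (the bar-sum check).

1) 0.0ms=0b +179.82ms=3/7b
2) 179.82ms=3/7b +179.82ms=3/7b
3) 359.64ms=6/7b +179.82ms=3/7b
4) 539.461ms=9/7b +179.82ms=3/7b
5) 719.281ms=12/7b +179.82ms=3/7b
6) 899.101ms=15/7b +179.82ms=3/7b
7) 1078.921ms=18/7b +179.82ms=3/7b
8) 1258.741ms=3b +179.82ms=3/7b
9) 1438.561ms=24/7b +179.82ms=3/7b
10) 1618.382ms=27/7b +179.82ms=3/7b
11) 1798.202ms=30/7b +179.82ms=3/7b
12) 1978.022ms=33/7b +179.82ms=3/7b
13) 2157.842ms=36/7b +179.82ms=3/7b
14) 2337.662ms=39/7b +179.82ms=3/7b
Σ=6b of 6 (143bpm 3/4) — PASS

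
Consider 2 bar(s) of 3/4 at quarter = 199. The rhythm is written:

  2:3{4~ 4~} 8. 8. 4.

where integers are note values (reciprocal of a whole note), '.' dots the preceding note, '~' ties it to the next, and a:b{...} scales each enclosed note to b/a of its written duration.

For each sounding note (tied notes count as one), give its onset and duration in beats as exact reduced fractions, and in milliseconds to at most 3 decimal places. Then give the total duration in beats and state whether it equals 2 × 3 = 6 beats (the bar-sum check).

1) 0.0ms=0b +1130.653ms=15/4b
2) 1130.653ms=15/4b +226.131ms=3/4b
3) 1356.784ms=9/2b +452.261ms=3/2b
Σ=6b of 6 (199bpm 3/4) — PASS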